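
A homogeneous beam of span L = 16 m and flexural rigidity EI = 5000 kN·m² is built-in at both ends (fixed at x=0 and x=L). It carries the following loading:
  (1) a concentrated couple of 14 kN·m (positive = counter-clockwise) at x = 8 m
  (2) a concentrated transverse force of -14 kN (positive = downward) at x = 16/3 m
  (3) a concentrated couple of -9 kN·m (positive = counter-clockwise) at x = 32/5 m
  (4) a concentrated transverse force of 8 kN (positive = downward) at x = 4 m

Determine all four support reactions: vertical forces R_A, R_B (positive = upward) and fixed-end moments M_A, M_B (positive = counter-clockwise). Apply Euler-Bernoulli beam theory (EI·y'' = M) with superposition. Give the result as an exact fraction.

R_A = -33673/10800 kN, M_A = -17233/1350 kN·m, R_B = -31127/10800 kN, M_B = 15137/1350 kN·m

Load 1 — applied couple M₀=14 kN·m at a=8 m (b=L-a=8):
  R_A = 6M₀ab/L³ = 6·14·8·8/16³ = 21/16 kN
  M_A = M₀b(2a-b)/L² = 14·8·(2·8-8)/16² = 7/2 kN·m
  R_B = -6M₀ab/L³ = -6·14·8·8/16³ = -21/16 kN
  M_B = M₀a(2b-a)/L² = 14·8·(2·8-8)/16² = 7/2 kN·m
Load 2 — point force P=-14 kN at a=16/3 m (b=L-a=32/3):
  R_A = Pb²(3a+b)/L³ = (-14)·(32/3)²·(3·(16/3)+(32/3))/16³ = -280/27 kN
  M_A = Pab²/L² = (-14)·(16/3)·(32/3)²/16² = -896/27 kN·m
  R_B = Pa²(a+3b)/L³ = (-14)·(16/3)²·((16/3)+3·(32/3))/16³ = -98/27 kN
  M_B = -Pa²b/L² = -(-14)·(16/3)²·(32/3)/16² = 448/27 kN·m
Load 3 — applied couple M₀=-9 kN·m at a=32/5 m (b=L-a=48/5):
  R_A = 6M₀ab/L³ = 6·(-9)·(32/5)·(48/5)/16³ = -81/100 kN
  M_A = M₀b(2a-b)/L² = (-9)·(48/5)·(2·(32/5)-(48/5))/16² = -27/25 kN·m
  R_B = -6M₀ab/L³ = -6·(-9)·(32/5)·(48/5)/16³ = 81/100 kN
  M_B = M₀a(2b-a)/L² = (-9)·(32/5)·(2·(48/5)-(32/5))/16² = -72/25 kN·m
Load 4 — point force P=8 kN at a=4 m (b=L-a=12):
  R_A = Pb²(3a+b)/L³ = 8·12²·(3·4+12)/16³ = 27/4 kN
  M_A = Pab²/L² = 8·4·12²/16² = 18 kN·m
  R_B = Pa²(a+3b)/L³ = 8·4²·(4+3·12)/16³ = 5/4 kN
  M_B = -Pa²b/L² = -8·4²·12/16² = -6 kN·m
Superposition: R_A = -33673/10800 kN, M_A = -17233/1350 kN·m, R_B = -31127/10800 kN, M_B = 15137/1350 kN·m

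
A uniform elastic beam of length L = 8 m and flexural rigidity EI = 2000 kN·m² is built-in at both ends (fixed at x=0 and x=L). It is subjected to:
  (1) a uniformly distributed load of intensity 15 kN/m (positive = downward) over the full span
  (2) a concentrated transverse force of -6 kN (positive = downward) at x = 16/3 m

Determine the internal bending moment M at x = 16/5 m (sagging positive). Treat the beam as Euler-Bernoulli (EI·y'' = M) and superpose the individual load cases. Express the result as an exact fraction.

M(16/5) = 304/9 kN·m

Load 1 — uniform load w=15 kN/m over full span:
  M_1 = wLx/2 - wL²/12 - wx²/2 = 15·8·(16/5)/2 - 15·8²/12 - 15·(16/5)²/2 = 176/5 kN·m
Load 2 — point force P=-6 kN at a=16/3 m (b=L-a=8/3):
  M_2 = Pb²(3a+b)x/L³ - Pab²/L²  [x≤a] = (-6)·(8/3)²·(3·(16/3)+(8/3))·(16/5)/8³ - (-6)·(16/3)·(8/3)²/8² = -64/45 kN·m
Superposition: M = Σ M_i = 304/9 kN·m ≈ 33.777778 kN·m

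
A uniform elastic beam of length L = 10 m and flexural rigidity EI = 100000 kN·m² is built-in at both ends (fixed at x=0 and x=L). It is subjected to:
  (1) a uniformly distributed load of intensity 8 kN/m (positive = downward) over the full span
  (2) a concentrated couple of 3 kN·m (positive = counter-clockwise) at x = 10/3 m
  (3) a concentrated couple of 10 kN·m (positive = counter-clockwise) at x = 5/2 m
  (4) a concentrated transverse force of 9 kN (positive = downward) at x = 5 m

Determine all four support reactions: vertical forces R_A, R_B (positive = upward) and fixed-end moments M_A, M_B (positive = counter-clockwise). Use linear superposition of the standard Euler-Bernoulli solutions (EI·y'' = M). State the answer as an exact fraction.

R_A = 1841/40 kN, M_A = 1825/24 kN·m, R_B = 1719/40 kN, M_B = -1771/24 kN·m

Load 1 — uniform load w=8 kN/m over full span:
  R_A = wL/2 = 8·10/2 = 40 kN
  M_A = wL²/12 = 8·10²/12 = 200/3 kN·m
  R_B = wL/2 = 8·10/2 = 40 kN
  M_B = -wL²/12 = -8·10²/12 = -200/3 kN·m
Load 2 — applied couple M₀=3 kN·m at a=10/3 m (b=L-a=20/3):
  R_A = 6M₀ab/L³ = 6·3·(10/3)·(20/3)/10³ = 2/5 kN
  M_A = M₀b(2a-b)/L² = 3·(20/3)·(2·(10/3)-(20/3))/10² = 0 kN·m
  R_B = -6M₀ab/L³ = -6·3·(10/3)·(20/3)/10³ = -2/5 kN
  M_B = M₀a(2b-a)/L² = 3·(10/3)·(2·(20/3)-(10/3))/10² = 1 kN·m
Load 3 — applied couple M₀=10 kN·m at a=5/2 m (b=L-a=15/2):
  R_A = 6M₀ab/L³ = 6·10·(5/2)·(15/2)/10³ = 9/8 kN
  M_A = M₀b(2a-b)/L² = 10·(15/2)·(2·(5/2)-(15/2))/10² = -15/8 kN·m
  R_B = -6M₀ab/L³ = -6·10·(5/2)·(15/2)/10³ = -9/8 kN
  M_B = M₀a(2b-a)/L² = 10·(5/2)·(2·(15/2)-(5/2))/10² = 25/8 kN·m
Load 4 — point force P=9 kN at a=5 m (b=L-a=5):
  R_A = Pb²(3a+b)/L³ = 9·5²·(3·5+5)/10³ = 9/2 kN
  M_A = Pab²/L² = 9·5·5²/10² = 45/4 kN·m
  R_B = Pa²(a+3b)/L³ = 9·5²·(5+3·5)/10³ = 9/2 kN
  M_B = -Pa²b/L² = -9·5²·5/10² = -45/4 kN·m
Superposition: R_A = 1841/40 kN, M_A = 1825/24 kN·m, R_B = 1719/40 kN, M_B = -1771/24 kN·m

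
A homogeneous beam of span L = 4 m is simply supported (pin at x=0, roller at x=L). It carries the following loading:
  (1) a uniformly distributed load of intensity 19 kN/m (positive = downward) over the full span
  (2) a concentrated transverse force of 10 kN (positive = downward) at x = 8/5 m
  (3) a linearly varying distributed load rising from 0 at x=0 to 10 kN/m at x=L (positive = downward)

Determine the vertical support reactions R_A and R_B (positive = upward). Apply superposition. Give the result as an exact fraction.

Load 1 — uniform load w=19 kN/m over full span:
  R_A = wL/2 = 19·4/2 = 38 kN
  R_B = wL/2 = 19·4/2 = 38 kN
Load 2 — point force P=10 kN at a=8/5 m (b=L-a=12/5):
  R_A = Pb/L = 10·(12/5)/4 = 6 kN
  R_B = Pa/L = 10·(8/5)/4 = 4 kN
Load 3 — triangular load w₀=10 kN/m (0→w₀ over full span):
  R_A = w₀L/6 = 10·4/6 = 20/3 kN
  R_B = w₀L/3 = 10·4/3 = 40/3 kN
Superposition: R_A = 152/3 kN, R_B = 166/3 kN

R_A = 152/3 kN, R_B = 166/3 kN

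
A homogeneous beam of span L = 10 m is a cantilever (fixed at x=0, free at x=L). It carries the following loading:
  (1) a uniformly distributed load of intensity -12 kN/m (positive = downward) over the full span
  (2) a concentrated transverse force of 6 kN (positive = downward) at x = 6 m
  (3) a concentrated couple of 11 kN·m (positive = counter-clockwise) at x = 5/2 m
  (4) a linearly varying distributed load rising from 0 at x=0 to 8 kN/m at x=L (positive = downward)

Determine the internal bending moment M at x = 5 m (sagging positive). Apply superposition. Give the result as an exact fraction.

M(5) = 182/3 kN·m

Load 1 — uniform load w=-12 kN/m over full span:
  M_1 = -w(L-x)²/2 = -(-12)·(10-5)²/2 = 150 kN·m
Load 2 — point force P=6 kN at a=6 m (b=L-a=4):
  M_2 = -P(a-x)  [x≤a] = -6·(6-5) = -6 kN·m
Load 3 — applied couple M₀=11 kN·m at a=5/2 m (b=L-a=15/2):
  M_3 = 0  [x>a] = 0 kN·m
Load 4 — triangular load w₀=8 kN/m (0→w₀ over full span):
  M_4 = w₀Lx/2 - w₀L²/3 - w₀x³/(6L) = 8·10·5/2 - 8·10²/3 - 8·5³/(6·10) = -250/3 kN·m
Superposition: M = Σ M_i = 182/3 kN·m ≈ 60.666667 kN·m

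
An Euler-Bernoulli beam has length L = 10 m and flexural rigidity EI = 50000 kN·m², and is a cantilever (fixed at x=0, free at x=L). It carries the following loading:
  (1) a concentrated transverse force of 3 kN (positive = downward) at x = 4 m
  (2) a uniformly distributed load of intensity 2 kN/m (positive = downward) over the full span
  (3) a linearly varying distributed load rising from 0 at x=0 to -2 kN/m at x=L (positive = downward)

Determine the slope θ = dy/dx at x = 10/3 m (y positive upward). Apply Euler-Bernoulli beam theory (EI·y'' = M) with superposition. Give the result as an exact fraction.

θ(10/3) = -274/151875 rad

Load 1 — point force P=3 kN at a=4 m (b=L-a=6):
  θ_1 = -Px(2a-x)/(2EI)  [x≤a] = -3·(10/3)·(2·4-(10/3))/(2·50000) = -7/15000 rad
Load 2 — uniform load w=2 kN/m over full span:
  θ_2 = -wx(x²-3Lx+3L²)/(6EI) = -2·(10/3)·((10/3)²-3·10·(10/3)+3·10²)/(6·50000) = -19/4050 rad
Load 3 — triangular load w₀=-2 kN/m (0→w₀ over full span):
  θ_3 = (w₀Lx²/4-w₀L²x/3-w₀x⁴/(24L))/EI = ((-2)·10·(10/3)²/4-(-2)·10²·(10/3)/3-(-2)·(10/3)⁴/(24·10))/50000 = 163/48600 rad
Superposition: θ = Σ θ_i = -274/151875 rad ≈ -0.001804 rad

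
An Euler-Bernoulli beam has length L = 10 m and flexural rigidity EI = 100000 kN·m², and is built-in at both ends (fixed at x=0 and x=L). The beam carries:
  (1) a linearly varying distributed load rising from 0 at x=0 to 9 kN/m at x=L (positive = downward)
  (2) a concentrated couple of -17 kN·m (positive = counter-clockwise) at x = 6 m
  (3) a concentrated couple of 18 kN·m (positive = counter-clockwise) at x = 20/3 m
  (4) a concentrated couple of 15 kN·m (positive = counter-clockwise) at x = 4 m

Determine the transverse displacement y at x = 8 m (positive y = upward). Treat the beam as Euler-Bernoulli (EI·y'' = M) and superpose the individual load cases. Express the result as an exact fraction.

y(8) = -3191/6250000 m

Load 1 — triangular load w₀=9 kN/m (0→w₀ over full span):
  y_1 = -w₀x²(L-x)²(x+2L)/(120LEI) = -9·8²·(10-8)²·(8+2·10)/(120·10·100000) = -42/78125 m
Load 2 — applied couple M₀=-17 kN·m at a=6 m (b=L-a=4):
  y_2 = (R_Ax³/6 - M_Ax²/2 - M₀(x-a)²/2)/EI  [x>a] with R_A=-306/125, M_A=-136/25 = ((-306/125)·8³/6 - (-136/25)·8²/2 - (-17)·(8-6)²/2)/100000 = -51/6250000 m
Load 3 — applied couple M₀=18 kN·m at a=20/3 m (b=L-a=10/3):
  y_3 = (R_Ax³/6 - M_Ax²/2 - M₀(x-a)²/2)/EI  [x>a] with R_A=12/5, M_A=6 = ((12/5)·8³/6 - 6·8²/2 - 18·(8-(20/3))²/2)/100000 = -1/31250 m
Load 4 — applied couple M₀=15 kN·m at a=4 m (b=L-a=6):
  y_4 = (R_Ax³/6 - M_Ax²/2 - M₀(x-a)²/2)/EI  [x>a] with R_A=54/25, M_A=9/5 = ((54/25)·8³/6 - (9/5)·8²/2 - 15·(8-4)²/2)/100000 = 21/312500 m
Superposition: y = Σ y_i = -3191/6250000 m ≈ -0.000511 m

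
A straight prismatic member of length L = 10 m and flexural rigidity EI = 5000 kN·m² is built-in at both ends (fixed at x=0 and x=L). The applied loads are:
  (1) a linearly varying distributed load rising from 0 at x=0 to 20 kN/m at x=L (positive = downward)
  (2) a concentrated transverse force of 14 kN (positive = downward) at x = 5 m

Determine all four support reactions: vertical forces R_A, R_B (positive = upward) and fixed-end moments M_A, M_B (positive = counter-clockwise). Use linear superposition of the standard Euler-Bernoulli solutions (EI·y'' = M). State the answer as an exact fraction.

Load 1 — triangular load w₀=20 kN/m (0→w₀ over full span):
  R_A = 3w₀L/20 = 3·20·10/20 = 30 kN
  M_A = w₀L²/30 = 20·10²/30 = 200/3 kN·m
  R_B = 7w₀L/20 = 7·20·10/20 = 70 kN
  M_B = -w₀L²/20 = -20·10²/20 = -100 kN·m
Load 2 — point force P=14 kN at a=5 m (b=L-a=5):
  R_A = Pb²(3a+b)/L³ = 14·5²·(3·5+5)/10³ = 7 kN
  M_A = Pab²/L² = 14·5·5²/10² = 35/2 kN·m
  R_B = Pa²(a+3b)/L³ = 14·5²·(5+3·5)/10³ = 7 kN
  M_B = -Pa²b/L² = -14·5²·5/10² = -35/2 kN·m
Superposition: R_A = 37 kN, M_A = 505/6 kN·m, R_B = 77 kN, M_B = -235/2 kN·m

R_A = 37 kN, M_A = 505/6 kN·m, R_B = 77 kN, M_B = -235/2 kN·m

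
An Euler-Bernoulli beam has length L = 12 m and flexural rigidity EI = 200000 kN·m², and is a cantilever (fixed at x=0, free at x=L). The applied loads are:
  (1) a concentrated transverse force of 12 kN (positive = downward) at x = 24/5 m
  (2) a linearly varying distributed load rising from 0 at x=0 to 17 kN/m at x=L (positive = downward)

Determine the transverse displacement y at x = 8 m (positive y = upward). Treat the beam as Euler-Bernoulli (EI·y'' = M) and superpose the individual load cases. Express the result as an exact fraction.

y(8) = -328352/3515625 m

Load 1 — point force P=12 kN at a=24/5 m (b=L-a=36/5):
  y_1 = -Pa²(3x-a)/(6EI)  [x>a] = -12·(24/5)²·(3·8-(24/5))/(6·200000) = -1728/390625 m
Load 2 — triangular load w₀=17 kN/m (0→w₀ over full span):
  y_2 = (w₀Lx³/12-w₀L²x²/6-w₀x⁵/(120L))/EI = (17·12·8³/12-17·12²·8²/6-17·8⁵/(120·12))/200000 = -12512/140625 m
Superposition: y = Σ y_i = -328352/3515625 m ≈ -0.093398 m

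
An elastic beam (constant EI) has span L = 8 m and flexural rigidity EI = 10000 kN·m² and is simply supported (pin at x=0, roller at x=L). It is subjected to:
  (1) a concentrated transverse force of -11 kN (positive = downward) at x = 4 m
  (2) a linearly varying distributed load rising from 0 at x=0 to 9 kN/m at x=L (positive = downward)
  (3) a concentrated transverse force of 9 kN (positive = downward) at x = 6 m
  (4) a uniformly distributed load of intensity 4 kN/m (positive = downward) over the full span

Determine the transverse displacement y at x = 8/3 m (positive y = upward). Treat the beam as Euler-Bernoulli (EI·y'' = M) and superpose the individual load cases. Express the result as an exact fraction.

y(8/3) = -20693/607500 m

Load 1 — point force P=-11 kN at a=4 m (b=L-a=4):
  y_1 = -Pbx(L²-b²-x²)/(6LEI)  [x≤a] = -(-11)·4·(8/3)·(8²-4²-(8/3)²)/(6·8·10000) = 506/50625 m
Load 2 — triangular load w₀=9 kN/m (0→w₀ over full span):
  y_2 = -w₀x(7L⁴-10L²x²+3x⁴)/(360LEI) = -9·(8/3)·(7·8⁴-10·8²·(8/3)²+3·(8/3)⁴)/(360·8·10000) = -1024/50625 m
Load 3 — point force P=9 kN at a=6 m (b=L-a=2):
  y_3 = -Pbx(L²-b²-x²)/(6LEI)  [x≤a] = -9·2·(8/3)·(8²-2²-(8/3)²)/(6·8·10000) = -119/22500 m
Load 4 — uniform load w=4 kN/m over full span:
  y_4 = -wx(L³-2Lx²+x³)/(24EI) = -4·(8/3)·(8³-2·8·(8/3)²+(8/3)³)/(24·10000) = -2816/151875 m
Superposition: y = Σ y_i = -20693/607500 m ≈ -0.034063 m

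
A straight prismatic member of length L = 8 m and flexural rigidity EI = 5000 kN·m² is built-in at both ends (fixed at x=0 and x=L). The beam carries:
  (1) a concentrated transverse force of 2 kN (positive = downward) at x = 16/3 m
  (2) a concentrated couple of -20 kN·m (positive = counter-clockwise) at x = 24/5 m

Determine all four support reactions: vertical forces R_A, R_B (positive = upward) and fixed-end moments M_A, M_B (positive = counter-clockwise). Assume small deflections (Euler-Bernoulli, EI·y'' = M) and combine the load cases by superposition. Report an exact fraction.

R_A = -416/135 kN, M_A = -704/135 kN·m, R_B = 686/135 kN, M_B = -644/135 kN·m

Load 1 — point force P=2 kN at a=16/3 m (b=L-a=8/3):
  R_A = Pb²(3a+b)/L³ = 2·(8/3)²·(3·(16/3)+(8/3))/8³ = 14/27 kN
  M_A = Pab²/L² = 2·(16/3)·(8/3)²/8² = 32/27 kN·m
  R_B = Pa²(a+3b)/L³ = 2·(16/3)²·((16/3)+3·(8/3))/8³ = 40/27 kN
  M_B = -Pa²b/L² = -2·(16/3)²·(8/3)/8² = -64/27 kN·m
Load 2 — applied couple M₀=-20 kN·m at a=24/5 m (b=L-a=16/5):
  R_A = 6M₀ab/L³ = 6·(-20)·(24/5)·(16/5)/8³ = -18/5 kN
  M_A = M₀b(2a-b)/L² = (-20)·(16/5)·(2·(24/5)-(16/5))/8² = -32/5 kN·m
  R_B = -6M₀ab/L³ = -6·(-20)·(24/5)·(16/5)/8³ = 18/5 kN
  M_B = M₀a(2b-a)/L² = (-20)·(24/5)·(2·(16/5)-(24/5))/8² = -12/5 kN·m
Superposition: R_A = -416/135 kN, M_A = -704/135 kN·m, R_B = 686/135 kN, M_B = -644/135 kN·m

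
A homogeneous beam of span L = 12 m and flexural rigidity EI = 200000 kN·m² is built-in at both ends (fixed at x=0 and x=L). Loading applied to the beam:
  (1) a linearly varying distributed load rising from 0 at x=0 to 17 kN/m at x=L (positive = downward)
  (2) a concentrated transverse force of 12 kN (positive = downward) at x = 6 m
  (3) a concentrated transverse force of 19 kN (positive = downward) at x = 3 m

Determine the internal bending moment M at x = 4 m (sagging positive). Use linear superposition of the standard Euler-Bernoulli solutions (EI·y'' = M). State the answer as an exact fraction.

M(4) = 32221/720 kN·m

Load 1 — triangular load w₀=17 kN/m (0→w₀ over full span):
  M_1 = 3w₀Lx/20 - w₀L²/30 - w₀x³/(6L) = 3·17·12·4/20 - 17·12²/30 - 17·4³/(6·12) = 1156/45 kN·m
Load 2 — point force P=12 kN at a=6 m (b=L-a=6):
  M_2 = Pb²(3a+b)x/L³ - Pab²/L²  [x≤a] = 12·6²·(3·6+6)·4/12³ - 12·6·6²/12² = 6 kN·m
Load 3 — point force P=19 kN at a=3 m (b=L-a=9):
  M_3 = Pa²(a+3b)(L-x)/L³ - Pa²b/L²  [x>a] = 19·3²·(3+3·9)·(12-4)/12³ - 19·3²·9/12² = 209/16 kN·m
Superposition: M = Σ M_i = 32221/720 kN·m ≈ 44.751389 kN·m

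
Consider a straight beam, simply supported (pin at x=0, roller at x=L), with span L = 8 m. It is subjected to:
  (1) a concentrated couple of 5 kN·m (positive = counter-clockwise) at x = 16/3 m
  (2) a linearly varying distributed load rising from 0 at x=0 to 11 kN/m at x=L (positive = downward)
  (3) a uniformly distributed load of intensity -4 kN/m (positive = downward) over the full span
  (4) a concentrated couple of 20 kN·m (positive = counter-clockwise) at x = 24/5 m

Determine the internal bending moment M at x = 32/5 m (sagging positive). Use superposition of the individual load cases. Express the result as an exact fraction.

M(32/5) = 1039/125 kN·m

Load 1 — applied couple M₀=5 kN·m at a=16/3 m (b=L-a=8/3):
  M_1 = M₀x/L - M₀  [x>a] = 5·(32/5)/8 - 5 = -1 kN·m
Load 2 — triangular load w₀=11 kN/m (0→w₀ over full span):
  M_2 = w₀Lx/6 - w₀x³/(6L) = 11·8·(32/5)/6 - 11·(32/5)³/(6·8) = 4224/125 kN·m
Load 3 — uniform load w=-4 kN/m over full span:
  M_3 = wx(L-x)/2 = (-4)·(32/5)·(8-(32/5))/2 = -512/25 kN·m
Load 4 — applied couple M₀=20 kN·m at a=24/5 m (b=L-a=16/5):
  M_4 = M₀x/L - M₀  [x>a] = 20·(32/5)/8 - 20 = -4 kN·m
Superposition: M = Σ M_i = 1039/125 kN·m ≈ 8.312000 kN·m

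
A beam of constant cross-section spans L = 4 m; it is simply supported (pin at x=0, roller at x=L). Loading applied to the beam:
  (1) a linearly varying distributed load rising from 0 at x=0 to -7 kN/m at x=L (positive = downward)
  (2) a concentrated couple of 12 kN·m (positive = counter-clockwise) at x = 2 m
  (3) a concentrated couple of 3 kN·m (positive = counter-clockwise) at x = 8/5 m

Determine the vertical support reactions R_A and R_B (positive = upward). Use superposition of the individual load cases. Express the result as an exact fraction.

Load 1 — triangular load w₀=-7 kN/m (0→w₀ over full span):
  R_A = w₀L/6 = (-7)·4/6 = -14/3 kN
  R_B = w₀L/3 = (-7)·4/3 = -28/3 kN
Load 2 — applied couple M₀=12 kN·m at a=2 m (b=L-a=2):
  R_A = M₀/L = 12/4 = 3 kN
  R_B = -M₀/L = -12/4 = -3 kN
Load 3 — applied couple M₀=3 kN·m at a=8/5 m (b=L-a=12/5):
  R_A = M₀/L = 3/4 kN
  R_B = -M₀/L = -3/4 kN
Superposition: R_A = -11/12 kN, R_B = -157/12 kN

R_A = -11/12 kN, R_B = -157/12 kN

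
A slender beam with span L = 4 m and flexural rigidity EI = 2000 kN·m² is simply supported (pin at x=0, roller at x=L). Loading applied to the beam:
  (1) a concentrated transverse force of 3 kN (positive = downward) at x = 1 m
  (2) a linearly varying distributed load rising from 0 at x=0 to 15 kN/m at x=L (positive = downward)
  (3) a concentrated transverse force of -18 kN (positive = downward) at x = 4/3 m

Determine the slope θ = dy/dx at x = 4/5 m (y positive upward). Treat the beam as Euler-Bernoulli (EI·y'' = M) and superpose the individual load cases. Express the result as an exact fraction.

Load 1 — point force P=3 kN at a=1 m (b=L-a=3):
  θ_1 = -Pb(L²-b²-3x²)/(6LEI)  [x≤a] = -3·3·(4²-3²-3·(4/5)²)/(6·4·2000) = -381/400000 rad
Load 2 — triangular load w₀=15 kN/m (0→w₀ over full span):
  θ_2 = -w₀(7L⁴-30L²x²+15x⁴)/(360LEI) = -15·(7·4⁴-30·4²·(4/5)²+15·(4/5)⁴)/(360·4·2000) = -364/46875 rad
Load 3 — point force P=-18 kN at a=4/3 m (b=L-a=8/3):
  θ_3 = -Pb(L²-b²-3x²)/(6LEI)  [x≤a] = -(-18)·(8/3)·(4²-(8/3)²-3·(4/5)²)/(6·4·2000) = 196/28125 rad
Superposition: θ = Σ θ_i = -31481/18000000 rad ≈ -0.001749 rad

θ(4/5) = -31481/18000000 rad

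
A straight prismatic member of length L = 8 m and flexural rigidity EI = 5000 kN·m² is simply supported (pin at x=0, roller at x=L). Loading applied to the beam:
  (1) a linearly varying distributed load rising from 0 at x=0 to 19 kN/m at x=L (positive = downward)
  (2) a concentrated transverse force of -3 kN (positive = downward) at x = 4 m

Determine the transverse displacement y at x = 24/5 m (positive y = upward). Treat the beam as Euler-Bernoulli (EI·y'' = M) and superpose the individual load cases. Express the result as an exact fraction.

Load 1 — triangular load w₀=19 kN/m (0→w₀ over full span):
  y_1 = -w₀x(7L⁴-10L²x²+3x⁴)/(360LEI) = -19·(24/5)·(7·8⁴-10·8²·(24/5)²+3·(24/5)⁴)/(360·8·5000) = -2879488/29296875 m
Load 2 — point force P=-3 kN at a=4 m (b=L-a=4):
  y_2 = -Pa(L-x)(2Lx-a²-x²)/(6LEI)  [x>a] = -(-3)·4·(8-(24/5))·(2·8·(24/5)-4²-(24/5)²)/(6·8·5000) = 472/78125 m
Superposition: y = Σ y_i = -2702488/29296875 m ≈ -0.092245 m

y(24/5) = -2702488/29296875 m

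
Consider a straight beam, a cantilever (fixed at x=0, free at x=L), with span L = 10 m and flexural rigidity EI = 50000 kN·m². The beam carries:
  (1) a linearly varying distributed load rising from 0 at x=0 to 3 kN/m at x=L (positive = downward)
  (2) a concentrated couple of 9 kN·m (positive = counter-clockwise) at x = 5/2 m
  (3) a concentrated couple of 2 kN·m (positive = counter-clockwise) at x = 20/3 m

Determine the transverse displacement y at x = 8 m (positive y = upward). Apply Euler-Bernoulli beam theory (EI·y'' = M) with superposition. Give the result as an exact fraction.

y(8) = -3218081/90000000 m

Load 1 — triangular load w₀=3 kN/m (0→w₀ over full span):
  y_1 = (w₀Lx³/12-w₀L²x²/6-w₀x⁵/(120L))/EI = (3·10·8³/12-3·10²·8²/6-3·8⁵/(120·10))/50000 = -3128/78125 m
Load 2 — applied couple M₀=9 kN·m at a=5/2 m (b=L-a=15/2):
  y_2 = M₀a(2x-a)/(2EI)  [x>a] = 9·(5/2)·(2·8-(5/2))/(2·50000) = 243/80000 m
Load 3 — applied couple M₀=2 kN·m at a=20/3 m (b=L-a=10/3):
  y_3 = M₀a(2x-a)/(2EI)  [x>a] = 2·(20/3)·(2·8-(20/3))/(2·50000) = 7/5625 m
Superposition: y = Σ y_i = -3218081/90000000 m ≈ -0.035756 m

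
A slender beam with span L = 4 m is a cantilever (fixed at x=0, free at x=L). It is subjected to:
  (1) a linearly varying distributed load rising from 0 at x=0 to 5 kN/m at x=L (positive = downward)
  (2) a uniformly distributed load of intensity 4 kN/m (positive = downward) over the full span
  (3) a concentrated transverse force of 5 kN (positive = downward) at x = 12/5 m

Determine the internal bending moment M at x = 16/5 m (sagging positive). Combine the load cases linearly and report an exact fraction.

Load 1 — triangular load w₀=5 kN/m (0→w₀ over full span):
  M_1 = w₀Lx/2 - w₀L²/3 - w₀x³/(6L) = 5·4·(16/5)/2 - 5·4²/3 - 5·(16/5)³/(6·4) = -112/75 kN·m
Load 2 — uniform load w=4 kN/m over full span:
  M_2 = -w(L-x)²/2 = -4·(4-(16/5))²/2 = -32/25 kN·m
Load 3 — point force P=5 kN at a=12/5 m (b=L-a=8/5):
  M_3 = 0  [x>a] = 0 kN·m
Superposition: M = Σ M_i = -208/75 kN·m ≈ -2.773333 kN·m

M(16/5) = -208/75 kN·m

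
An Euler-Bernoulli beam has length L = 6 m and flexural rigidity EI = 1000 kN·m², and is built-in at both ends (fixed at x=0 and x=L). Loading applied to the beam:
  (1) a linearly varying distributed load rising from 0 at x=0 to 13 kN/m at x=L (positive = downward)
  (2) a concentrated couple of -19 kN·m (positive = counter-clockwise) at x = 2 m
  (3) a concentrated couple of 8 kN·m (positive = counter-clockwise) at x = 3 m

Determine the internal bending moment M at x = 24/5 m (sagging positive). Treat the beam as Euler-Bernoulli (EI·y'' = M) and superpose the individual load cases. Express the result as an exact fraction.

Load 1 — triangular load w₀=13 kN/m (0→w₀ over full span):
  M_1 = 3w₀Lx/20 - w₀L²/30 - w₀x³/(6L) = 3·13·6·(24/5)/20 - 13·6²/30 - 13·(24/5)³/(6·6) = 78/125 kN·m
Load 2 — applied couple M₀=-19 kN·m at a=2 m (b=L-a=4):
  M_2 = R_Ax - M_A - M₀  [x>a] with R_A=-38/9, M_A=0 = (-38/9)·(24/5) - 0 - (-19) = -19/15 kN·m
Load 3 — applied couple M₀=8 kN·m at a=3 m (b=L-a=3):
  M_3 = R_Ax - M_A - M₀  [x>a] with R_A=2, M_A=2 = 2·(24/5) - 2 - 8 = -2/5 kN·m
Superposition: M = Σ M_i = -391/375 kN·m ≈ -1.042667 kN·m

M(24/5) = -391/375 kN·m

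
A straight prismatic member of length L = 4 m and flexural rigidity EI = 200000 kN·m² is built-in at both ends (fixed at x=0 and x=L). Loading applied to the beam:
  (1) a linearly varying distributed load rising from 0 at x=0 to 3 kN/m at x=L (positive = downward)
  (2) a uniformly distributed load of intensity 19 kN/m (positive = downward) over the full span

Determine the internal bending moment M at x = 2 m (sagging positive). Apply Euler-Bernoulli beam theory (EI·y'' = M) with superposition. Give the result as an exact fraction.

M(2) = 41/3 kN·m

Load 1 — triangular load w₀=3 kN/m (0→w₀ over full span):
  M_1 = 3w₀Lx/20 - w₀L²/30 - w₀x³/(6L) = 3·3·4·2/20 - 3·4²/30 - 3·2³/(6·4) = 1 kN·m
Load 2 — uniform load w=19 kN/m over full span:
  M_2 = wLx/2 - wL²/12 - wx²/2 = 19·4·2/2 - 19·4²/12 - 19·2²/2 = 38/3 kN·m
Superposition: M = Σ M_i = 41/3 kN·m ≈ 13.666667 kN·m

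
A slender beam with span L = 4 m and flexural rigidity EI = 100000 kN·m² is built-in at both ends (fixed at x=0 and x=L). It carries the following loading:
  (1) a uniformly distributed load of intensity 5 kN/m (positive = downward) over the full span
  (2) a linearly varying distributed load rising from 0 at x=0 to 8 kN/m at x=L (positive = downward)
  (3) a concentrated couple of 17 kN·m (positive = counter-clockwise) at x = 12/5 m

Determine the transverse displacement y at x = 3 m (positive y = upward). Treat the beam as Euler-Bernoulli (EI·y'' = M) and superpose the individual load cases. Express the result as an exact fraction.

y(3) = -141/4000000 m

Load 1 — uniform load w=5 kN/m over full span:
  y_1 = -wx²(L-x)²/(24EI) = -5·3²·(4-3)²/(24·100000) = -3/160000 m
Load 2 — triangular load w₀=8 kN/m (0→w₀ over full span):
  y_2 = -w₀x²(L-x)²(x+2L)/(120LEI) = -8·3²·(4-3)²·(3+2·4)/(120·4·100000) = -33/2000000 m
Load 3 — applied couple M₀=17 kN·m at a=12/5 m (b=L-a=8/5):
  y_3 = (R_Ax³/6 - M_Ax²/2 - M₀(x-a)²/2)/EI  [x>a] with R_A=153/25, M_A=136/25 = ((153/25)·3³/6 - (136/25)·3²/2 - 17·(3-(12/5))²/2)/100000 = 0 m
Superposition: y = Σ y_i = -141/4000000 m ≈ -0.000035 m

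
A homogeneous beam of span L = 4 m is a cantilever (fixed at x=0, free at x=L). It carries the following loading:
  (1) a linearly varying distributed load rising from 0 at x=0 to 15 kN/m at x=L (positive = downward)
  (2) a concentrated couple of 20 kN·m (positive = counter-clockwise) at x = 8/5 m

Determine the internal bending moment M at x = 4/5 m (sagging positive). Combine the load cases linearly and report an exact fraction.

Load 1 — triangular load w₀=15 kN/m (0→w₀ over full span):
  M_1 = w₀Lx/2 - w₀L²/3 - w₀x³/(6L) = 15·4·(4/5)/2 - 15·4²/3 - 15·(4/5)³/(6·4) = -1408/25 kN·m
Load 2 — applied couple M₀=20 kN·m at a=8/5 m (b=L-a=12/5):
  M_2 = M₀  [x≤a] = 20 = 20 kN·m
Superposition: M = Σ M_i = -908/25 kN·m ≈ -36.320000 kN·m

M(4/5) = -908/25 kN·m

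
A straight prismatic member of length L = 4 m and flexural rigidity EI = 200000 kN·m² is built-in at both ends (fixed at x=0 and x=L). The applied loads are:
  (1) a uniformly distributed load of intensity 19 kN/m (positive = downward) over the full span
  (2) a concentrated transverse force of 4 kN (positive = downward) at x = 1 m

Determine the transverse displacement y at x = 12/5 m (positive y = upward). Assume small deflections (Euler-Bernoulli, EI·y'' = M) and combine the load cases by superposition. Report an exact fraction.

y(12/5) = -2861/46875000 m

Load 1 — uniform load w=19 kN/m over full span:
  y_1 = -wx²(L-x)²/(24EI) = -19·(12/5)²·(4-(12/5))²/(24·200000) = -114/1953125 m
Load 2 — point force P=4 kN at a=1 m (b=L-a=3):
  y_2 = -Pa²(L-x)²(3bL-(3b+a)(L-x))/(6L³EI)  [x>a] = -4·1²·(4-(12/5))²·(3·3·4-(3·3+1)·(4-(12/5)))/(6·4³·200000) = -1/375000 m
Superposition: y = Σ y_i = -2861/46875000 m ≈ -0.000061 m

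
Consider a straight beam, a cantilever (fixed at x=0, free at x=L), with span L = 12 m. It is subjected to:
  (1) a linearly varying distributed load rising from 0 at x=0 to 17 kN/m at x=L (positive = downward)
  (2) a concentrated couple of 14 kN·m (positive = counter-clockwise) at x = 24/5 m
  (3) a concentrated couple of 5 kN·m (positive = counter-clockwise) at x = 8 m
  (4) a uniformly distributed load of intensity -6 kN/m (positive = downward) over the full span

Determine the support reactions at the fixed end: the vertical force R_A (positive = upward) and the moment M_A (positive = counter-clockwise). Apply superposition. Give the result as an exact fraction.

R_A = 30 kN, M_A = 365 kN·m

Load 1 — triangular load w₀=17 kN/m (0→w₀ over full span):
  R_A = w₀L/2 = 17·12/2 = 102 kN
  M_A = w₀L²/3 = 17·12²/3 = 816 kN·m
Load 2 — applied couple M₀=14 kN·m at a=24/5 m (b=L-a=36/5):
  R_A = 0 kN
  M_A = -M₀ = -14 kN·m
Load 3 — applied couple M₀=5 kN·m at a=8 m (b=L-a=4):
  R_A = 0 kN
  M_A = -M₀ = -5 kN·m
Load 4 — uniform load w=-6 kN/m over full span:
  R_A = wL = (-6)·12 = -72 kN
  M_A = wL²/2 = (-6)·12²/2 = -432 kN·m
Superposition: R_A = 30 kN, M_A = 365 kN·m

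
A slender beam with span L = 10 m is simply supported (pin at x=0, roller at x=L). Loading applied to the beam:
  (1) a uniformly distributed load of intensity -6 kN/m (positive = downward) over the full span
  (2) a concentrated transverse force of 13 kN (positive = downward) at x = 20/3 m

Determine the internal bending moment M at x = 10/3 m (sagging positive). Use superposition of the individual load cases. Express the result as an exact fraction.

M(10/3) = -470/9 kN·m

Load 1 — uniform load w=-6 kN/m over full span:
  M_1 = wx(L-x)/2 = (-6)·(10/3)·(10-(10/3))/2 = -200/3 kN·m
Load 2 — point force P=13 kN at a=20/3 m (b=L-a=10/3):
  M_2 = Pbx/L  [x≤a] = 13·(10/3)·(10/3)/10 = 130/9 kN·m
Superposition: M = Σ M_i = -470/9 kN·m ≈ -52.222222 kN·m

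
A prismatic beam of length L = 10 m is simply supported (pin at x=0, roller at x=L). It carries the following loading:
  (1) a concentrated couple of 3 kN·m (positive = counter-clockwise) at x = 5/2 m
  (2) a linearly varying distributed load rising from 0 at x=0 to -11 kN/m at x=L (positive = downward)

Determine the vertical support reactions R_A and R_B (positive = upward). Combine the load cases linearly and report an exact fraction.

R_A = -541/30 kN, R_B = -1109/30 kN

Load 1 — applied couple M₀=3 kN·m at a=5/2 m (b=L-a=15/2):
  R_A = M₀/L = 3/10 kN
  R_B = -M₀/L = -3/10 kN
Load 2 — triangular load w₀=-11 kN/m (0→w₀ over full span):
  R_A = w₀L/6 = (-11)·10/6 = -55/3 kN
  R_B = w₀L/3 = (-11)·10/3 = -110/3 kN
Superposition: R_A = -541/30 kN, R_B = -1109/30 kN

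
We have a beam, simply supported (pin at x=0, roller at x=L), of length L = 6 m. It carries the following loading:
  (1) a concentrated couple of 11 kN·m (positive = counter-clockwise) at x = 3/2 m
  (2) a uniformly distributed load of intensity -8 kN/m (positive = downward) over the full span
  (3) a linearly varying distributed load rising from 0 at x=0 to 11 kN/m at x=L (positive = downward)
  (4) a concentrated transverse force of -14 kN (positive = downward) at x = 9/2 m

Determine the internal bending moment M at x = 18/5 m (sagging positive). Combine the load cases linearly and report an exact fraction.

M(18/5) = -3277/125 kN·m

Load 1 — applied couple M₀=11 kN·m at a=3/2 m (b=L-a=9/2):
  M_1 = M₀x/L - M₀  [x>a] = 11·(18/5)/6 - 11 = -22/5 kN·m
Load 2 — uniform load w=-8 kN/m over full span:
  M_2 = wx(L-x)/2 = (-8)·(18/5)·(6-(18/5))/2 = -864/25 kN·m
Load 3 — triangular load w₀=11 kN/m (0→w₀ over full span):
  M_3 = w₀Lx/6 - w₀x³/(6L) = 11·6·(18/5)/6 - 11·(18/5)³/(6·6) = 3168/125 kN·m
Load 4 — point force P=-14 kN at a=9/2 m (b=L-a=3/2):
  M_4 = Pbx/L  [x≤a] = (-14)·(3/2)·(18/5)/6 = -63/5 kN·m
Superposition: M = Σ M_i = -3277/125 kN·m ≈ -26.216000 kN·m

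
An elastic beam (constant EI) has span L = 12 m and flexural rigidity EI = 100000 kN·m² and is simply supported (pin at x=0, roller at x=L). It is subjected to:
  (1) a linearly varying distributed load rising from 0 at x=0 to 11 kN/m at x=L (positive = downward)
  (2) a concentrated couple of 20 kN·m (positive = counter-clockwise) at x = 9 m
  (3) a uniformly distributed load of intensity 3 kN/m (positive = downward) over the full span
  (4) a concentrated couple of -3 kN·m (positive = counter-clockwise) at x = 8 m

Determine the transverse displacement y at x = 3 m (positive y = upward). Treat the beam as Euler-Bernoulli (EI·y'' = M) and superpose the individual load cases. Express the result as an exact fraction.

y(3) = -53373/3200000 m

Load 1 — triangular load w₀=11 kN/m (0→w₀ over full span):
  y_1 = -w₀x(7L⁴-10L²x²+3x⁴)/(360LEI) = -11·3·(7·12⁴-10·12²·3²+3·3⁴)/(360·12·100000) = -32373/3200000 m
Load 2 — applied couple M₀=20 kN·m at a=9 m (b=L-a=3):
  y_2 = (M₀x³/(6L)+C₁x)/EI  [x≤a] with C₁=M₀(3b²-L²)/(6L)=-65/2 = (20·3³/(6·12)+(-65/2)·3)/100000 = -9/10000 m
Load 3 — uniform load w=3 kN/m over full span:
  y_3 = -wx(L³-2Lx²+x³)/(24EI) = -3·3·(12³-2·12·3²+3³)/(24·100000) = -4617/800000 m
Load 4 — applied couple M₀=-3 kN·m at a=8 m (b=L-a=4):
  y_4 = (M₀x³/(6L)+C₁x)/EI  [x≤a] with C₁=M₀(3b²-L²)/(6L)=4 = ((-3)·3³/(6·12)+4·3)/100000 = 87/800000 m
Superposition: y = Σ y_i = -53373/3200000 m ≈ -0.016679 m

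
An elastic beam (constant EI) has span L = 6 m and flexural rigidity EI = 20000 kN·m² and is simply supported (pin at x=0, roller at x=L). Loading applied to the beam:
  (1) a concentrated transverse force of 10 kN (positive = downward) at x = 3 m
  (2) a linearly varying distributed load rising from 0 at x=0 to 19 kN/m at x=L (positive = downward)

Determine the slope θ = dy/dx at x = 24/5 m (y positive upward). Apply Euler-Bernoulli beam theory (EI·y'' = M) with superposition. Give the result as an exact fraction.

Load 1 — point force P=10 kN at a=3 m (b=L-a=3):
  θ_1 = -Pa(2L²-6Lx+3x²+a²)/(6LEI)  [x>a] = -10·3·(2·6²-6·6·(24/5)+3·(24/5)²+3²)/(6·6·20000) = 189/200000 rad
Load 2 — triangular load w₀=19 kN/m (0→w₀ over full span):
  θ_2 = -w₀(7L⁴-30L²x²+15x⁴)/(360LEI) = -19·(7·6⁴-30·6²·(24/5)²+15·(24/5)⁴)/(360·6·20000) = 43149/12500000 rad
Superposition: θ = Σ θ_i = 109923/25000000 rad ≈ 0.004397 rad

θ(24/5) = 109923/25000000 rad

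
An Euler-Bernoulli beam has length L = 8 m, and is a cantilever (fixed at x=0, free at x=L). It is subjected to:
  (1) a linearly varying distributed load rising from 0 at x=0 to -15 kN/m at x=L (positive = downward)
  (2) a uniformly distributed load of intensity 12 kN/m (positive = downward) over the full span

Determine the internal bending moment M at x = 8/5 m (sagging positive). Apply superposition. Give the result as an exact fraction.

Load 1 — triangular load w₀=-15 kN/m (0→w₀ over full span):
  M_1 = w₀Lx/2 - w₀L²/3 - w₀x³/(6L) = (-15)·8·(8/5)/2 - (-15)·8²/3 - (-15)·(8/5)³/(6·8) = 5632/25 kN·m
Load 2 — uniform load w=12 kN/m over full span:
  M_2 = -w(L-x)²/2 = -12·(8-(8/5))²/2 = -6144/25 kN·m
Superposition: M = Σ M_i = -512/25 kN·m ≈ -20.480000 kN·m

M(8/5) = -512/25 kN·m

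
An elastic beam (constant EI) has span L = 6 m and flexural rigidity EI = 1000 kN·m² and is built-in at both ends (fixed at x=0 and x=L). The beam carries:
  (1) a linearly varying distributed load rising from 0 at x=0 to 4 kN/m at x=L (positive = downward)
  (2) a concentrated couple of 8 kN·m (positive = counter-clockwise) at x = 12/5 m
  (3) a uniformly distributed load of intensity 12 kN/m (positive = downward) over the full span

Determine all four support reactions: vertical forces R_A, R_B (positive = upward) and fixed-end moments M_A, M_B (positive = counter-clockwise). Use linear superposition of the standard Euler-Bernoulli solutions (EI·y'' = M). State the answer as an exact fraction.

R_A = 1038/25 kN, M_A = 1044/25 kN·m, R_B = 1062/25 kN, M_B = -1016/25 kN·m

Load 1 — triangular load w₀=4 kN/m (0→w₀ over full span):
  R_A = 3w₀L/20 = 3·4·6/20 = 18/5 kN
  M_A = w₀L²/30 = 4·6²/30 = 24/5 kN·m
  R_B = 7w₀L/20 = 7·4·6/20 = 42/5 kN
  M_B = -w₀L²/20 = -4·6²/20 = -36/5 kN·m
Load 2 — applied couple M₀=8 kN·m at a=12/5 m (b=L-a=18/5):
  R_A = 6M₀ab/L³ = 6·8·(12/5)·(18/5)/6³ = 48/25 kN
  M_A = M₀b(2a-b)/L² = 8·(18/5)·(2·(12/5)-(18/5))/6² = 24/25 kN·m
  R_B = -6M₀ab/L³ = -6·8·(12/5)·(18/5)/6³ = -48/25 kN
  M_B = M₀a(2b-a)/L² = 8·(12/5)·(2·(18/5)-(12/5))/6² = 64/25 kN·m
Load 3 — uniform load w=12 kN/m over full span:
  R_A = wL/2 = 12·6/2 = 36 kN
  M_A = wL²/12 = 12·6²/12 = 36 kN·m
  R_B = wL/2 = 12·6/2 = 36 kN
  M_B = -wL²/12 = -12·6²/12 = -36 kN·m
Superposition: R_A = 1038/25 kN, M_A = 1044/25 kN·m, R_B = 1062/25 kN, M_B = -1016/25 kN·m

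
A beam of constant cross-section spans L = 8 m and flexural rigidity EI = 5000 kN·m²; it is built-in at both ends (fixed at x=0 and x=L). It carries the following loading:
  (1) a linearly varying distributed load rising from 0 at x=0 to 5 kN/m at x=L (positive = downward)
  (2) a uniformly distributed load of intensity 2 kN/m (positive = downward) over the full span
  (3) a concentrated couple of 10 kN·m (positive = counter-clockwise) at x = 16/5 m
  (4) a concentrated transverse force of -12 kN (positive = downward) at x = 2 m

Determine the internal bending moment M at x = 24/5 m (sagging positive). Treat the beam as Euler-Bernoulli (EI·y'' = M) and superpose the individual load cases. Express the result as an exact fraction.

M(24/5) = 1087/150 kN·m

Load 1 — triangular load w₀=5 kN/m (0→w₀ over full span):
  M_1 = 3w₀Lx/20 - w₀L²/30 - w₀x³/(6L) = 3·5·8·(24/5)/20 - 5·8²/30 - 5·(24/5)³/(6·8) = 496/75 kN·m
Load 2 — uniform load w=2 kN/m over full span:
  M_2 = wLx/2 - wL²/12 - wx²/2 = 2·8·(24/5)/2 - 2·8²/12 - 2·(24/5)²/2 = 352/75 kN·m
Load 3 — applied couple M₀=10 kN·m at a=16/5 m (b=L-a=24/5):
  M_3 = R_Ax - M_A - M₀  [x>a] with R_A=9/5, M_A=6/5 = (9/5)·(24/5) - (6/5) - 10 = -64/25 kN·m
Load 4 — point force P=-12 kN at a=2 m (b=L-a=6):
  M_4 = Pa²(a+3b)(L-x)/L³ - Pa²b/L²  [x>a] = (-12)·2²·(2+3·6)·(8-(24/5))/8³ - (-12)·2²·6/8² = -3/2 kN·m
Superposition: M = Σ M_i = 1087/150 kN·m ≈ 7.246667 kN·m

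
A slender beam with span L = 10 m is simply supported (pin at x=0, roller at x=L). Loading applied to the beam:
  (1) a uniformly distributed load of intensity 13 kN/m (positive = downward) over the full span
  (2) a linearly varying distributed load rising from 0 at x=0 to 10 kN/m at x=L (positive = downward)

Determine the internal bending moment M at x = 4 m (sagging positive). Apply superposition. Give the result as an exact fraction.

M(4) = 212 kN·m

Load 1 — uniform load w=13 kN/m over full span:
  M_1 = wx(L-x)/2 = 13·4·(10-4)/2 = 156 kN·m
Load 2 — triangular load w₀=10 kN/m (0→w₀ over full span):
  M_2 = w₀Lx/6 - w₀x³/(6L) = 10·10·4/6 - 10·4³/(6·10) = 56 kN·m
Superposition: M = Σ M_i = 212 kN·m ≈ 212.000000 kN·m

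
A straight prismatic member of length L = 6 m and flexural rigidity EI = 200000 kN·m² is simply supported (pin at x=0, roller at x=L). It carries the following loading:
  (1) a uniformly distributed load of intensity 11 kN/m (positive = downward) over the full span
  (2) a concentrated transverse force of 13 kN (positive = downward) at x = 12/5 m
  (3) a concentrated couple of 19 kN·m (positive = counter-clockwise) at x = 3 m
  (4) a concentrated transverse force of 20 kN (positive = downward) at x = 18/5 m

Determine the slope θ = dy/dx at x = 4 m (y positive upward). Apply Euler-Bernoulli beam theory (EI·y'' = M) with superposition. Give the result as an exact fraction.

Load 1 — uniform load w=11 kN/m over full span:
  θ_1 = -w(L³-6Lx²+4x³)/(24EI) = -11·(6³-6·6·4²+4·4³)/(24·200000) = 143/600000 rad
Load 2 — point force P=13 kN at a=12/5 m (b=L-a=18/5):
  θ_2 = -Pa(2L²-6Lx+3x²+a²)/(6LEI)  [x>a] = -13·(12/5)·(2·6²-6·6·4+3·4²+(12/5)²)/(6·6·200000) = 247/3125000 rad
Load 3 — applied couple M₀=19 kN·m at a=3 m (b=L-a=3):
  θ_3 = (M₀x²/(2L)-M₀(x-a)+C₁)/EI  [x>a] with C₁=M₀(3b²-L²)/(6L)=-19/4 = (19·4²/(2·6)-19·(4-3)+(-19/4))/200000 = 19/2400000 rad
Load 4 — point force P=20 kN at a=18/5 m (b=L-a=12/5):
  θ_4 = -Pa(2L²-6Lx+3x²+a²)/(6LEI)  [x>a] = -20·(18/5)·(2·6²-6·6·4+3·4²+(18/5)²)/(6·6·200000) = 69/625000 rad
Superposition: θ = Σ θ_i = 43569/100000000 rad ≈ 0.000436 rad

θ(4) = 43569/100000000 rad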